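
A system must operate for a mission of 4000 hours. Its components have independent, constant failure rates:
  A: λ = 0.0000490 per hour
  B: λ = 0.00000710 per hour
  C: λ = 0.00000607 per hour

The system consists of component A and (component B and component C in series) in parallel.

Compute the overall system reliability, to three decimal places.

0.991

R(A) = exp(−0.0000490 × 4000) = 0.82201
R(B) = exp(−0.00000710 × 4000) = 0.97200
R(C) = exp(−0.00000607 × 4000) = 0.97601
Series (B and C): 0.97200 × 0.97601 = 0.94868
Parallel (A and [0.94868]): 1 − (1 − 0.82201)(1 − 0.94868) = 0.991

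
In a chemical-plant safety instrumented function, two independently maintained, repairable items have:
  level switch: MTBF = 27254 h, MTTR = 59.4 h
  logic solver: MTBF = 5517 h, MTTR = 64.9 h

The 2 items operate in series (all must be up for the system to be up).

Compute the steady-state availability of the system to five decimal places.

0.98622

A(level switch) = MTBF/(MTBF+MTTR) = 27254/(27254+59.4) = 0.997825
A(logic solver) = MTBF/(MTBF+MTTR) = 5517/(5517+64.9) = 0.988373
Series availability: 0.997825 × 0.988373 = 0.98622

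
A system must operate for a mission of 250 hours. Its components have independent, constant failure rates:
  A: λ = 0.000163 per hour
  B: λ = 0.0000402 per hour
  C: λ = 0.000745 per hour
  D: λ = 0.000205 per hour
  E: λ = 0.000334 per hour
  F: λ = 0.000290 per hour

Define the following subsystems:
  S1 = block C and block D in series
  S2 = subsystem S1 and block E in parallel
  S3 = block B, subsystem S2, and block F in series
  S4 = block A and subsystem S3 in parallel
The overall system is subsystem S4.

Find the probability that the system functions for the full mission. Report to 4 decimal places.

R(A) = exp(−0.000163 × 250) = 0.960069
R(B) = exp(−0.0000402 × 250) = 0.990000
R(C) = exp(−0.000745 × 250) = 0.830066
R(D) = exp(−0.000205 × 250) = 0.950041
R(E) = exp(−0.000334 × 250) = 0.919891
R(F) = exp(−0.000290 × 250) = 0.930066
Series (C and D): 0.830066 × 0.950041 = 0.788597
Parallel ([0.788597] and E): 1 − (1 − 0.788597)(1 − 0.919891) = 0.983065
Series (B, [0.983065], and F): 0.990000 × 0.983065 × 0.930066 = 0.905172
Parallel (A and [0.905172]): 1 − (1 − 0.960069)(1 − 0.905172) = 0.9962

0.9962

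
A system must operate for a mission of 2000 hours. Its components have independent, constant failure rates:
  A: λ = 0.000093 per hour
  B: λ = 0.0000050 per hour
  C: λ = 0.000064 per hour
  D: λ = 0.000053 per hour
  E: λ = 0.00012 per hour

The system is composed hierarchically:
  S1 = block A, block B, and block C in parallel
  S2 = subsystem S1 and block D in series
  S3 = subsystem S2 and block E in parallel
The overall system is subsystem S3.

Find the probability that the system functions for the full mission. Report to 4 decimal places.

0.9785

R(A) = exp(−0.000093 × 2000) = 0.830274
R(B) = exp(−0.0000050 × 2000) = 0.990050
R(C) = exp(−0.000064 × 2000) = 0.879853
R(D) = exp(−0.000053 × 2000) = 0.899425
R(E) = exp(−0.00012 × 2000) = 0.786628
Parallel (A, B, and C): 1 − (1 − 0.830274)(1 − 0.990050)(1 − 0.879853) = 0.999797
Series ([0.999797] and D): 0.999797 × 0.899425 = 0.899242
Parallel ([0.899242] and E): 1 − (1 − 0.899242)(1 − 0.786628) = 0.9785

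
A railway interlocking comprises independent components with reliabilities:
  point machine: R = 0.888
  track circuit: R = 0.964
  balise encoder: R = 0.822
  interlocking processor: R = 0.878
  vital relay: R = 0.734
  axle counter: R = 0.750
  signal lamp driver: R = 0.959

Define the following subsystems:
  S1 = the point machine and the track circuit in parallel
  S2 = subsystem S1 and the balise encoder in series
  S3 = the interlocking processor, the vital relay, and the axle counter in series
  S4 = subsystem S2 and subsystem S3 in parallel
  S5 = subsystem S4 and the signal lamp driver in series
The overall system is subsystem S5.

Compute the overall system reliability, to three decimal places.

0.869

Parallel (point machine and track circuit): 1 − (1 − 0.88800)(1 − 0.96400) = 0.99597
Series ([0.99597] and balise encoder): 0.99597 × 0.82200 = 0.81869
Series (interlocking processor, vital relay, and axle counter): 0.87800 × 0.73400 × 0.75000 = 0.48334
Parallel ([0.81869] and [0.48334]): 1 − (1 − 0.81869)(1 − 0.48334) = 0.90632
Series ([0.90632] and signal lamp driver): 0.90632 × 0.95900 = 0.869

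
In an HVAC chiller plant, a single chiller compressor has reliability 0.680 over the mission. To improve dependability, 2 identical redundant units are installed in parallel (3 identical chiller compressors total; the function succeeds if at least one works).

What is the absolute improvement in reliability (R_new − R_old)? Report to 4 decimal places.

0.2872

R_before = 0.680
R_after = 1 − (1 − 0.680)^3 = 0.9672
ΔR = 0.9672 − 0.680 = 0.2872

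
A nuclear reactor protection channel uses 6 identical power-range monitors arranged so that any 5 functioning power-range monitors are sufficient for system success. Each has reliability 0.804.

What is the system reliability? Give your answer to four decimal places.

0.6652

R = Σ_{i=5}^{6} C(6,i) p^i (1−p)^{6−i} with p = 0.804
C(6,5)·0.804^5·0.196^1 = 0.395082
C(6,6)·0.804^6·0.196^0 = 0.270107
Sum = 0.6652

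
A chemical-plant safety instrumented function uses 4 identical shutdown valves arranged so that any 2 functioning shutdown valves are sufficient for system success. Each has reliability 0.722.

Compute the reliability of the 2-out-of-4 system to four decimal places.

R = Σ_{i=2}^{4} C(4,i) p^i (1−p)^{4−i} with p = 0.722
C(4,2)·0.722^2·0.278^2 = 0.241721
C(4,3)·0.722^3·0.278^1 = 0.418520
C(4,4)·0.722^4·0.278^0 = 0.271737
Sum = 0.9320

0.9320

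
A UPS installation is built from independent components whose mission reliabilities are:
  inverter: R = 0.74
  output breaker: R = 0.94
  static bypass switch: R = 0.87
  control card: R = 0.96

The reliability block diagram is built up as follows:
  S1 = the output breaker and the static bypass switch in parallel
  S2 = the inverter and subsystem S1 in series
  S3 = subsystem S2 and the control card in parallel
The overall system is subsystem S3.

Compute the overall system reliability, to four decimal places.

0.9894

Parallel (output breaker and static bypass switch): 1 − (1 − 0.940000)(1 − 0.870000) = 0.992200
Series (inverter and [0.992200]): 0.740000 × 0.992200 = 0.734228
Parallel ([0.734228] and control card): 1 − (1 − 0.734228)(1 − 0.960000) = 0.9894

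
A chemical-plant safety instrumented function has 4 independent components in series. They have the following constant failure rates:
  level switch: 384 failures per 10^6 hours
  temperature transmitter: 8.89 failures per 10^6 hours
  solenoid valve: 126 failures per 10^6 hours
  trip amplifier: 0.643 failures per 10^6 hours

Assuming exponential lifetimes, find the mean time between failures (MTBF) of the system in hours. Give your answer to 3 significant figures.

1920

Series of exponential components: λ_sys = Σ λ_i
λ_sys = 0.000384 + 0.00000889 + 0.000126 + 0.000000643 = 5.1953e-04 /h
MTBF = 1 / λ_sys = 1920 h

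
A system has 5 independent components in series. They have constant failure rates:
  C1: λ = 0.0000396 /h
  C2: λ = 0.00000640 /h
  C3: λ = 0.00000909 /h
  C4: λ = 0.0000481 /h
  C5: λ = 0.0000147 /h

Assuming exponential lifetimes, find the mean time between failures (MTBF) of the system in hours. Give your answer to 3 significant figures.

Series of exponential components: λ_sys = Σ λ_i
λ_sys = 0.0000396 + 0.00000640 + 0.00000909 + 0.0000481 + 0.0000147 = 1.1789e-04 /h
MTBF = 1 / λ_sys = 8480 h

8480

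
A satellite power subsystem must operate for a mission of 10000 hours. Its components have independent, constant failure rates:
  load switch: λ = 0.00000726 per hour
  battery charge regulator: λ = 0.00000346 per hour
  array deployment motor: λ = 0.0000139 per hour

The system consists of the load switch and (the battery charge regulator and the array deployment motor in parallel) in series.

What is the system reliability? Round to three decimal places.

0.926

R(load switch) = exp(−0.00000726 × 10000) = 0.92997
R(battery charge regulator) = exp(−0.00000346 × 10000) = 0.96599
R(array deployment motor) = exp(−0.0000139 × 10000) = 0.87023
Parallel (battery charge regulator and array deployment motor): 1 − (1 − 0.96599)(1 − 0.87023) = 0.99559
Series (load switch and [0.99559]): 0.92997 × 0.99559 = 0.926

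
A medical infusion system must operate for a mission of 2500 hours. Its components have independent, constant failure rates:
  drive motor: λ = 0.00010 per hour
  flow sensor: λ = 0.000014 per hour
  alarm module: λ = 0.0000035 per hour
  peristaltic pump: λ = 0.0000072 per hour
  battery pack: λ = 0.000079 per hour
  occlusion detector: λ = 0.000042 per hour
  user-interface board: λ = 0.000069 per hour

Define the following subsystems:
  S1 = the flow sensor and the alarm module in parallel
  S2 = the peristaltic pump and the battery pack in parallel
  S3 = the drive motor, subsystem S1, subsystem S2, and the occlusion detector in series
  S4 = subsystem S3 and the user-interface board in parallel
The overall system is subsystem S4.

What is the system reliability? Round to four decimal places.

R(drive motor) = exp(−0.00010 × 2500) = 0.778801
R(flow sensor) = exp(−0.000014 × 2500) = 0.965605
R(alarm module) = exp(−0.0000035 × 2500) = 0.991288
R(peristaltic pump) = exp(−0.0000072 × 2500) = 0.982161
R(battery pack) = exp(−0.000079 × 2500) = 0.820780
R(occlusion detector) = exp(−0.000042 × 2500) = 0.900325
R(user-interface board) = exp(−0.000069 × 2500) = 0.841558
Parallel (flow sensor and alarm module): 1 − (1 − 0.965605)(1 − 0.991288) = 0.999700
Parallel (peristaltic pump and battery pack): 1 − (1 − 0.982161)(1 − 0.820780) = 0.996803
Series (drive motor, [0.999700], [0.996803], and occlusion detector): 0.778801 × 0.999700 × 0.996803 × 0.900325 = 0.698723
Parallel ([0.698723] and user-interface board): 1 − (1 − 0.698723)(1 − 0.841558) = 0.9523

0.9523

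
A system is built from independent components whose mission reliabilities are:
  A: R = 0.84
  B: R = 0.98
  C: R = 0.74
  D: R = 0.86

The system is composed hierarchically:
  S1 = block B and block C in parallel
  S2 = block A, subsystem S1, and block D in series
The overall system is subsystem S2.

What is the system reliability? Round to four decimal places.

0.7186

Parallel (B and C): 1 − (1 − 0.980000)(1 − 0.740000) = 0.994800
Series (A, [0.994800], and D): 0.840000 × 0.994800 × 0.860000 = 0.7186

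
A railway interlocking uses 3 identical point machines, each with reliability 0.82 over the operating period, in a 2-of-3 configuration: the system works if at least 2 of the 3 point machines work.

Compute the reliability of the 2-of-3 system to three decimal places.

0.914

R = Σ_{i=2}^{3} C(3,i) p^i (1−p)^{3−i} with p = 0.82
C(3,2)·0.82^2·0.18^1 = 0.36310
C(3,3)·0.82^3·0.18^0 = 0.55137
Sum = 0.914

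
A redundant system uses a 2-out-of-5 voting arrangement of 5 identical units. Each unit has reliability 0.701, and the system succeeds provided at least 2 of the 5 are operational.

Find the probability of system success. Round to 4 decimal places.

R = Σ_{i=2}^{5} C(5,i) p^i (1−p)^{5−i} with p = 0.701
C(5,2)·0.701^2·0.299^3 = 0.131356
C(5,3)·0.701^3·0.299^2 = 0.307962
C(5,4)·0.701^4·0.299^1 = 0.361005
C(5,5)·0.701^5·0.299^0 = 0.169274
Sum = 0.9696

0.9696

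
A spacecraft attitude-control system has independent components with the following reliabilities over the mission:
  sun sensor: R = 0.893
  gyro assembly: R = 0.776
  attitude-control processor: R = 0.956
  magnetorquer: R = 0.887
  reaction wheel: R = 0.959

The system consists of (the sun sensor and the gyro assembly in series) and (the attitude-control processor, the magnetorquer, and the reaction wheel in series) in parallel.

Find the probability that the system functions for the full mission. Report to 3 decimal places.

Series (sun sensor and gyro assembly): 0.89300 × 0.77600 = 0.69297
Series (attitude-control processor, magnetorquer, and reaction wheel): 0.95600 × 0.88700 × 0.95900 = 0.81321
Parallel ([0.69297] and [0.81321]): 1 − (1 − 0.69297)(1 − 0.81321) = 0.943

0.943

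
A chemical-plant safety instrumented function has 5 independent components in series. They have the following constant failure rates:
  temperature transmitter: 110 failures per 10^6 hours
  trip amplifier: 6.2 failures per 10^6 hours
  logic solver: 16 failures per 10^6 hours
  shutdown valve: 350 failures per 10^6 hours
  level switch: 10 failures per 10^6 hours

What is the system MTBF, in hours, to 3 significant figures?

2030

Series of exponential components: λ_sys = Σ λ_i
λ_sys = 0.00011 + 0.0000062 + 0.000016 + 0.00035 + 0.000010 = 4.9220e-04 /h
MTBF = 1 / λ_sys = 2030 h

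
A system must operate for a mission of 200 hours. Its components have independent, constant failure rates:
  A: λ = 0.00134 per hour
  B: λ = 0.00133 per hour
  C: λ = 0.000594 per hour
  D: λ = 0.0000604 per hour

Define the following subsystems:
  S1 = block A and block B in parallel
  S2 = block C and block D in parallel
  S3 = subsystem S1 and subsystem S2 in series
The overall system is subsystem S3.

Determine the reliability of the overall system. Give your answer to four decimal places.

0.9438

R(A) = exp(−0.00134 × 200) = 0.764908
R(B) = exp(−0.00133 × 200) = 0.766439
R(C) = exp(−0.000594 × 200) = 0.887985
R(D) = exp(−0.0000604 × 200) = 0.987993
Parallel (A and B): 1 − (1 − 0.764908)(1 − 0.766439) = 0.945092
Parallel (C and D): 1 − (1 − 0.887985)(1 − 0.987993) = 0.998655
Series ([0.945092] and [0.998655]): 0.945092 × 0.998655 = 0.9438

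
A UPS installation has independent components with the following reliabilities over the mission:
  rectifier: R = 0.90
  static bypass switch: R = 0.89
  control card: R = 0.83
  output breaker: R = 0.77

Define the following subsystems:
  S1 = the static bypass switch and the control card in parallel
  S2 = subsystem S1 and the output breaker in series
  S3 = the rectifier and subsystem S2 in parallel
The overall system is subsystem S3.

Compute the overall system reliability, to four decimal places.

0.9756

Parallel (static bypass switch and control card): 1 − (1 − 0.890000)(1 − 0.830000) = 0.981300
Series ([0.981300] and output breaker): 0.981300 × 0.770000 = 0.755601
Parallel (rectifier and [0.755601]): 1 − (1 − 0.900000)(1 − 0.755601) = 0.9756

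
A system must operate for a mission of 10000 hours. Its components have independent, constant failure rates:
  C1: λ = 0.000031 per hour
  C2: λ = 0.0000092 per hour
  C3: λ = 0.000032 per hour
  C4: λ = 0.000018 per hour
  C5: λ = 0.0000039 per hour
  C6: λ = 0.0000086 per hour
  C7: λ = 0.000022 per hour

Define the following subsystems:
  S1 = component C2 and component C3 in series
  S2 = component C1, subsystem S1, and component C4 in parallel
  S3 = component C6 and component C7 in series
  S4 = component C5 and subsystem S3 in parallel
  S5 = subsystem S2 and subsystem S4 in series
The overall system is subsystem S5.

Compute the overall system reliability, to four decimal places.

0.9752

R(C1) = exp(−0.000031 × 10000) = 0.733447
R(C2) = exp(−0.0000092 × 10000) = 0.912105
R(C3) = exp(−0.000032 × 10000) = 0.726149
R(C4) = exp(−0.000018 × 10000) = 0.835270
R(C5) = exp(−0.0000039 × 10000) = 0.961751
R(C6) = exp(−0.0000086 × 10000) = 0.917594
R(C7) = exp(−0.000022 × 10000) = 0.802519
Series (C2 and C3): 0.912105 × 0.726149 = 0.662324
Parallel (C1, [0.662324], and C4): 1 − (1 − 0.733447)(1 − 0.662324)(1 − 0.835270) = 0.985173
Series (C6 and C7): 0.917594 × 0.802519 = 0.736387
Parallel (C5 and [0.736387]): 1 − (1 − 0.961751)(1 − 0.736387) = 0.989917
Series ([0.985173] and [0.989917]): 0.985173 × 0.989917 = 0.9752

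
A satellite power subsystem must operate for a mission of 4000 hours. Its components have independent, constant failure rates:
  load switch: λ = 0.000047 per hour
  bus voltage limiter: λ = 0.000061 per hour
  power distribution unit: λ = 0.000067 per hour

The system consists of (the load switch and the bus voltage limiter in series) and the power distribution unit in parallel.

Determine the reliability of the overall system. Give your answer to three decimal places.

0.918

R(load switch) = exp(−0.000047 × 4000) = 0.82861
R(bus voltage limiter) = exp(−0.000061 × 4000) = 0.78349
R(power distribution unit) = exp(−0.000067 × 4000) = 0.76491
Series (load switch and bus voltage limiter): 0.82861 × 0.78349 = 0.64921
Parallel ([0.64921] and power distribution unit): 1 − (1 − 0.64921)(1 − 0.76491) = 0.918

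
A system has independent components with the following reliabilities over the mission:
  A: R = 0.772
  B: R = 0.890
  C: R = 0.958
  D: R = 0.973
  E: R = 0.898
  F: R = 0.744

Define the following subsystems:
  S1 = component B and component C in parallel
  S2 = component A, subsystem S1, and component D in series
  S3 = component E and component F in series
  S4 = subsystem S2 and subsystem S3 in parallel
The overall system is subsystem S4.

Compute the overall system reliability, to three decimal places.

0.916

Parallel (B and C): 1 − (1 − 0.89000)(1 − 0.95800) = 0.99538
Series (A, [0.99538], and D): 0.77200 × 0.99538 × 0.97300 = 0.74769
Series (E and F): 0.89800 × 0.74400 = 0.66811
Parallel ([0.74769] and [0.66811]): 1 − (1 − 0.74769)(1 − 0.66811) = 0.916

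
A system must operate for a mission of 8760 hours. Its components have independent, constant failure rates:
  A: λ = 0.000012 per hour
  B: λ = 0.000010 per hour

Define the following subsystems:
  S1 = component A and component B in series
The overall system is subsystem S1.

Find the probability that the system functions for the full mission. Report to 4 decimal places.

R(A) = exp(−0.000012 × 8760) = 0.900216
R(B) = exp(−0.000010 × 8760) = 0.916127
Series (A and B): 0.900216 × 0.916127 = 0.8247

0.8247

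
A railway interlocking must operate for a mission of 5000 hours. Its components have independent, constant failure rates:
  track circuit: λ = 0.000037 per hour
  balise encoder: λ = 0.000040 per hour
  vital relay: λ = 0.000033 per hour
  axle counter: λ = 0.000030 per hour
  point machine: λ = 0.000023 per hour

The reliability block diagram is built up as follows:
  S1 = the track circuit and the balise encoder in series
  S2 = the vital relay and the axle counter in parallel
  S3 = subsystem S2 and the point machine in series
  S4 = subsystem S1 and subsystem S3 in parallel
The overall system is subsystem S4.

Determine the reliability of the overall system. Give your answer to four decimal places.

0.9593

R(track circuit) = exp(−0.000037 × 5000) = 0.831104
R(balise encoder) = exp(−0.000040 × 5000) = 0.818731
R(vital relay) = exp(−0.000033 × 5000) = 0.847894
R(axle counter) = exp(−0.000030 × 5000) = 0.860708
R(point machine) = exp(−0.000023 × 5000) = 0.891366
Series (track circuit and balise encoder): 0.831104 × 0.818731 = 0.680451
Parallel (vital relay and axle counter): 1 − (1 − 0.847894)(1 − 0.860708) = 0.978813
Series ([0.978813] and point machine): 0.978813 × 0.891366 = 0.872481
Parallel ([0.680451] and [0.872481]): 1 − (1 − 0.680451)(1 − 0.872481) = 0.9593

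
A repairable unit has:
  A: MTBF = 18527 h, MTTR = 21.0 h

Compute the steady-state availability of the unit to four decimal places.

0.9989

A(A) = MTBF/(MTBF+MTTR) = 18527/(18527+21.0) = 0.9989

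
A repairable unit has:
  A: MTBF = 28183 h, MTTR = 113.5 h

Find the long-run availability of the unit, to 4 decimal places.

0.9960

A(A) = MTBF/(MTBF+MTTR) = 28183/(28183+113.5) = 0.9960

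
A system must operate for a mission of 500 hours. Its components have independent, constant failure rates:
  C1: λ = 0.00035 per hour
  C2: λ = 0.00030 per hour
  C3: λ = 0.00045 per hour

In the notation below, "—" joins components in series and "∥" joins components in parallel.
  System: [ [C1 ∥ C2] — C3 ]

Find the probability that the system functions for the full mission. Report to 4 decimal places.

0.7807

R(C1) = exp(−0.00035 × 500) = 0.839457
R(C2) = exp(−0.00030 × 500) = 0.860708
R(C3) = exp(−0.00045 × 500) = 0.798516
Parallel (C1 and C2): 1 − (1 − 0.839457)(1 − 0.860708) = 0.977638
Series ([0.977638] and C3): 0.977638 × 0.798516 = 0.7807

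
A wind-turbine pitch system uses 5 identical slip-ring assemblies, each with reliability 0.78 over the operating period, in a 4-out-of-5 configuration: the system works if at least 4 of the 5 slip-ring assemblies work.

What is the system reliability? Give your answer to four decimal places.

0.6959

R = Σ_{i=4}^{5} C(5,i) p^i (1−p)^{5−i} with p = 0.78
C(5,4)·0.78^4·0.22^1 = 0.407166
C(5,5)·0.78^5·0.22^0 = 0.288717
Sum = 0.6959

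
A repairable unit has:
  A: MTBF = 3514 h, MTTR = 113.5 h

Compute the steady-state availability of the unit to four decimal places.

0.9687

A(A) = MTBF/(MTBF+MTTR) = 3514/(3514+113.5) = 0.9687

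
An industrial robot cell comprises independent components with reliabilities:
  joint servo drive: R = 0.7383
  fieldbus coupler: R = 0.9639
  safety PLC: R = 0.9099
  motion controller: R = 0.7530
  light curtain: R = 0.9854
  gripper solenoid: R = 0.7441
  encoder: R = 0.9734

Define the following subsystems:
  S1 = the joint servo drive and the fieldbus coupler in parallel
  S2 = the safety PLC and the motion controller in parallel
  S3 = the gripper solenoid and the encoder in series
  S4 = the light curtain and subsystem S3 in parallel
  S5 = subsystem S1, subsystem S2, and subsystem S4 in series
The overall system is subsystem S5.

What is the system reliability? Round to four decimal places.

Parallel (joint servo drive and fieldbus coupler): 1 − (1 − 0.738300)(1 − 0.963900) = 0.990553
Parallel (safety PLC and motion controller): 1 − (1 − 0.909900)(1 − 0.753000) = 0.977745
Series (gripper solenoid and encoder): 0.744100 × 0.973400 = 0.724307
Parallel (light curtain and [0.724307]): 1 − (1 − 0.985400)(1 − 0.724307) = 0.995975
Series ([0.990553], [0.977745], and [0.995975]): 0.990553 × 0.977745 × 0.995975 = 0.9646

0.9646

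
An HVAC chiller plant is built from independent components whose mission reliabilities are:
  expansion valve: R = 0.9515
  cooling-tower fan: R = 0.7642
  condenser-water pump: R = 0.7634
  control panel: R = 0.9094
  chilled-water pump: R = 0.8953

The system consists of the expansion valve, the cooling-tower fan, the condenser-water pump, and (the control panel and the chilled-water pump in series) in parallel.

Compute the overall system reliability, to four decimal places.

0.9995

Series (control panel and chilled-water pump): 0.909400 × 0.895300 = 0.814186
Parallel (expansion valve, cooling-tower fan, condenser-water pump, and [0.814186]): 1 − (1 − 0.951500)(1 − 0.764200)(1 − 0.763400)(1 − 0.814186) = 0.9995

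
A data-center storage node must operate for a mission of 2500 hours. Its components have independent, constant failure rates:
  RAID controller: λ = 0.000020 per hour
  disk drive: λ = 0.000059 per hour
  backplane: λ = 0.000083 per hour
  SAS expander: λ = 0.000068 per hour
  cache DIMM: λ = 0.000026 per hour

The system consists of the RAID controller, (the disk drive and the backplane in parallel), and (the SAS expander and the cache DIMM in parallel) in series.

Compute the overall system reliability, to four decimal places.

0.9177

R(RAID controller) = exp(−0.000020 × 2500) = 0.951229
R(disk drive) = exp(−0.000059 × 2500) = 0.862862
R(backplane) = exp(−0.000083 × 2500) = 0.812613
R(SAS expander) = exp(−0.000068 × 2500) = 0.843665
R(cache DIMM) = exp(−0.000026 × 2500) = 0.937067
Parallel (disk drive and backplane): 1 − (1 − 0.862862)(1 − 0.812613) = 0.974302
Parallel (SAS expander and cache DIMM): 1 − (1 − 0.843665)(1 − 0.937067) = 0.990161
Series (RAID controller, [0.974302], and [0.990161]): 0.951229 × 0.974302 × 0.990161 = 0.9177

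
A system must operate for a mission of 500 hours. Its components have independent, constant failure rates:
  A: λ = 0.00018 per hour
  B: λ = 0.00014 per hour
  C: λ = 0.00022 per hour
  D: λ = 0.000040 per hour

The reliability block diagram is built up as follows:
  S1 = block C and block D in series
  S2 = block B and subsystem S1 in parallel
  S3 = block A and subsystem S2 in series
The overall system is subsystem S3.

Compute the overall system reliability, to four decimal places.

R(A) = exp(−0.00018 × 500) = 0.913931
R(B) = exp(−0.00014 × 500) = 0.932394
R(C) = exp(−0.00022 × 500) = 0.895834
R(D) = exp(−0.000040 × 500) = 0.980199
Series (C and D): 0.895834 × 0.980199 = 0.878096
Parallel (B and [0.878096]): 1 − (1 − 0.932394)(1 − 0.878096) = 0.991759
Series (A and [0.991759]): 0.913931 × 0.991759 = 0.9064

0.9064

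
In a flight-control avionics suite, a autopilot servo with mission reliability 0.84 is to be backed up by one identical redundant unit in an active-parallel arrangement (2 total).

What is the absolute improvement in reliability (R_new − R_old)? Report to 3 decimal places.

R_before = 0.84
R_after = 1 − (1 − 0.84)^2 = 0.974
ΔR = 0.974 − 0.84 = 0.134

0.134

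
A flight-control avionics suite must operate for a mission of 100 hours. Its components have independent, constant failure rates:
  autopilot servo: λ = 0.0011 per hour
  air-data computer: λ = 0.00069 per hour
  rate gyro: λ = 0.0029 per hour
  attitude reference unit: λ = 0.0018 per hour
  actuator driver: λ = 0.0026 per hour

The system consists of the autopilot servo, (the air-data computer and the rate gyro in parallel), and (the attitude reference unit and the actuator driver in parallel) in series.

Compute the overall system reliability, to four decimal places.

0.8476

R(autopilot servo) = exp(−0.0011 × 100) = 0.895834
R(air-data computer) = exp(−0.00069 × 100) = 0.933327
R(rate gyro) = exp(−0.0029 × 100) = 0.748264
R(attitude reference unit) = exp(−0.0018 × 100) = 0.835270
R(actuator driver) = exp(−0.0026 × 100) = 0.771052
Parallel (air-data computer and rate gyro): 1 − (1 − 0.933327)(1 − 0.748264) = 0.983216
Parallel (attitude reference unit and actuator driver): 1 − (1 − 0.835270)(1 − 0.771052) = 0.962285
Series (autopilot servo, [0.983216], and [0.962285]): 0.895834 × 0.983216 × 0.962285 = 0.8476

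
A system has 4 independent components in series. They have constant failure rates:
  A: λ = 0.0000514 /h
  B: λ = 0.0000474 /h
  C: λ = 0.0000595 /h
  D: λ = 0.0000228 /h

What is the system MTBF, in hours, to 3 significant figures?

5520

Series of exponential components: λ_sys = Σ λ_i
λ_sys = 0.0000514 + 0.0000474 + 0.0000595 + 0.0000228 = 1.8110e-04 /h
MTBF = 1 / λ_sys = 5520 h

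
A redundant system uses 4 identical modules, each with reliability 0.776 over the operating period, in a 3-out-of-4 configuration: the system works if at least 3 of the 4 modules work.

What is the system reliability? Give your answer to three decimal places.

R = Σ_{i=3}^{4} C(4,i) p^i (1−p)^{4−i} with p = 0.776
C(4,3)·0.776^3·0.224^1 = 0.41869
C(4,4)·0.776^4·0.224^0 = 0.36262
Sum = 0.781

0.781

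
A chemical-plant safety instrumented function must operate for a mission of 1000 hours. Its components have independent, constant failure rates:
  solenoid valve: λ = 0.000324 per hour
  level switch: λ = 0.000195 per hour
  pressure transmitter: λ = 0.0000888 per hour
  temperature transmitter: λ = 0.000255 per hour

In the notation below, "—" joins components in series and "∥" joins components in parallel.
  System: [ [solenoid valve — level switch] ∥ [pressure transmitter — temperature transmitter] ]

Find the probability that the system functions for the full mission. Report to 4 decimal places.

R(solenoid valve) = exp(−0.000324 × 1000) = 0.723250
R(level switch) = exp(−0.000195 × 1000) = 0.822835
R(pressure transmitter) = exp(−0.0000888 × 1000) = 0.915029
R(temperature transmitter) = exp(−0.000255 × 1000) = 0.774916
Series (solenoid valve and level switch): 0.723250 × 0.822835 = 0.595115
Series (pressure transmitter and temperature transmitter): 0.915029 × 0.774916 = 0.709071
Parallel ([0.595115] and [0.709071]): 1 − (1 − 0.595115)(1 − 0.709071) = 0.8822

0.8822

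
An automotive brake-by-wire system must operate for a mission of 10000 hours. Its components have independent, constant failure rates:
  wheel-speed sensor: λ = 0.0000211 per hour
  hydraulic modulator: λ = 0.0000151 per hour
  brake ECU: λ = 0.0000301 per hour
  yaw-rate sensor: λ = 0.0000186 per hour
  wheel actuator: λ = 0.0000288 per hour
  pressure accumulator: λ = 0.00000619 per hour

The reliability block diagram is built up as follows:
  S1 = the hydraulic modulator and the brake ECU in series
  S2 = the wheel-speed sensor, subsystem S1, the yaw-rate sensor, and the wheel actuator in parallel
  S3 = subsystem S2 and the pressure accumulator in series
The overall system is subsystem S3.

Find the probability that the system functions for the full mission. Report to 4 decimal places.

R(wheel-speed sensor) = exp(−0.0000211 × 10000) = 0.809774
R(hydraulic modulator) = exp(−0.0000151 × 10000) = 0.859848
R(brake ECU) = exp(−0.0000301 × 10000) = 0.740078
R(yaw-rate sensor) = exp(−0.0000186 × 10000) = 0.830274
R(wheel actuator) = exp(−0.0000288 × 10000) = 0.749762
R(pressure accumulator) = exp(−0.00000619 × 10000) = 0.939977
Series (hydraulic modulator and brake ECU): 0.859848 × 0.740078 = 0.636355
Parallel (wheel-speed sensor, [0.636355], yaw-rate sensor, and wheel actuator): 1 − (1 − 0.809774)(1 − 0.636355)(1 − 0.830274)(1 − 0.749762) = 0.997062
Series ([0.997062] and pressure accumulator): 0.997062 × 0.939977 = 0.9372

0.9372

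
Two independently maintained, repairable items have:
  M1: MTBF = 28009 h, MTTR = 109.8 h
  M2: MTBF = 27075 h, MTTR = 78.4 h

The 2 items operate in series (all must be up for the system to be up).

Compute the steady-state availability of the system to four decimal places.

0.9932

A(M1) = MTBF/(MTBF+MTTR) = 28009/(28009+109.8) = 0.996095
A(M2) = MTBF/(MTBF+MTTR) = 27075/(27075+78.4) = 0.997113
Series availability: 0.996095 × 0.997113 = 0.9932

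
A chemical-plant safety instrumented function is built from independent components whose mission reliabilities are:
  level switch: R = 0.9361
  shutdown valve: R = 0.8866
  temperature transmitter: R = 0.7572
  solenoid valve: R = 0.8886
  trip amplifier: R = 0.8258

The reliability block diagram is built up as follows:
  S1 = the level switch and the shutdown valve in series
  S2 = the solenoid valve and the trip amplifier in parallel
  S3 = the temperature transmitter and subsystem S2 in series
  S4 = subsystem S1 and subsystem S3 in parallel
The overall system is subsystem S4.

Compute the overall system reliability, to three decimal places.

0.956

Series (level switch and shutdown valve): 0.93610 × 0.88660 = 0.82995
Parallel (solenoid valve and trip amplifier): 1 − (1 − 0.88860)(1 − 0.82580) = 0.98059
Series (temperature transmitter and [0.98059]): 0.75720 × 0.98059 = 0.74250
Parallel ([0.82995] and [0.74250]): 1 − (1 − 0.82995)(1 − 0.74250) = 0.956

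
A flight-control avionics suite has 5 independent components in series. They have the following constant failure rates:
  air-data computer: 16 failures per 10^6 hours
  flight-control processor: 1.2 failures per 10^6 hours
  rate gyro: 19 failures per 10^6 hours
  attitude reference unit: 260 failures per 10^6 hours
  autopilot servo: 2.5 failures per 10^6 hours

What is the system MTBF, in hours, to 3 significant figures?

Series of exponential components: λ_sys = Σ λ_i
λ_sys = 0.000016 + 0.0000012 + 0.000019 + 0.00026 + 0.0000025 = 2.9870e-04 /h
MTBF = 1 / λ_sys = 3350 h

3350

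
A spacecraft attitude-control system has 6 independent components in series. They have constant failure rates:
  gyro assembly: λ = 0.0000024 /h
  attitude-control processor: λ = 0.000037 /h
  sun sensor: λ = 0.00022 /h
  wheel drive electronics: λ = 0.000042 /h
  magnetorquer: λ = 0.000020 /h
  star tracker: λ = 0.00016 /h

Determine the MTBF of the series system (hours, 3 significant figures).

2080

Series of exponential components: λ_sys = Σ λ_i
λ_sys = 0.0000024 + 0.000037 + 0.00022 + 0.000042 + 0.000020 + 0.00016 = 4.8140e-04 /h
MTBF = 1 / λ_sys = 2080 h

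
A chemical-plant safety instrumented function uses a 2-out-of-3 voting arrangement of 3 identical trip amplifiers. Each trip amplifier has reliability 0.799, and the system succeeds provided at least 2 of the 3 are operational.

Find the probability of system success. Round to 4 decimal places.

R = Σ_{i=2}^{3} C(3,i) p^i (1−p)^{3−i} with p = 0.799
C(3,2)·0.799^2·0.201^1 = 0.384956
C(3,3)·0.799^3·0.201^0 = 0.510082
Sum = 0.8950

0.8950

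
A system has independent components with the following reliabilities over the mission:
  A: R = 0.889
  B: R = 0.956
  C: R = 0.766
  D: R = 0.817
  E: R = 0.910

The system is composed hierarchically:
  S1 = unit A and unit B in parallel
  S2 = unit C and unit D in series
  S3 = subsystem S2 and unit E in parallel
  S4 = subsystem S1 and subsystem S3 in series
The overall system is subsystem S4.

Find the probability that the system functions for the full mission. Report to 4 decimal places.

Parallel (A and B): 1 − (1 − 0.889000)(1 − 0.956000) = 0.995116
Series (C and D): 0.766000 × 0.817000 = 0.625822
Parallel ([0.625822] and E): 1 − (1 − 0.625822)(1 − 0.910000) = 0.966324
Series ([0.995116] and [0.966324]): 0.995116 × 0.966324 = 0.9616

0.9616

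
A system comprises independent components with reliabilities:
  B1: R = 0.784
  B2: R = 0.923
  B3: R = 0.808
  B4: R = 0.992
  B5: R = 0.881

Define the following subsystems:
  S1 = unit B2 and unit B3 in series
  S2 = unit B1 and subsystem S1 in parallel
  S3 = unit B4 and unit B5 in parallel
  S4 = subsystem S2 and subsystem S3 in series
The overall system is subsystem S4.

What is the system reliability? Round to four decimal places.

0.9442

Series (B2 and B3): 0.923000 × 0.808000 = 0.745784
Parallel (B1 and [0.745784]): 1 − (1 − 0.784000)(1 − 0.745784) = 0.945089
Parallel (B4 and B5): 1 − (1 − 0.992000)(1 − 0.881000) = 0.999048
Series ([0.945089] and [0.999048]): 0.945089 × 0.999048 = 0.9442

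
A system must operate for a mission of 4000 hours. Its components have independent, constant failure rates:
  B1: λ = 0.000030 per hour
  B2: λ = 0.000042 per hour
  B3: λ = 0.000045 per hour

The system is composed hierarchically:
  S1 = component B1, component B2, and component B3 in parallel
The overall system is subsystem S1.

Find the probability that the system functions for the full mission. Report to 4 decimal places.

0.9971

R(B1) = exp(−0.000030 × 4000) = 0.886920
R(B2) = exp(−0.000042 × 4000) = 0.845354
R(B3) = exp(−0.000045 × 4000) = 0.835270
Parallel (B1, B2, and B3): 1 − (1 − 0.886920)(1 − 0.845354)(1 − 0.835270) = 0.9971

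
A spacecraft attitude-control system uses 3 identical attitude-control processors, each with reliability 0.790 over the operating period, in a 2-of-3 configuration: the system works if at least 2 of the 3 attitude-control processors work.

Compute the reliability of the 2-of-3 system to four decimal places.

R = Σ_{i=2}^{3} C(3,i) p^i (1−p)^{3−i} with p = 0.790
C(3,2)·0.790^2·0.210^1 = 0.393183
C(3,3)·0.790^3·0.210^0 = 0.493039
Sum = 0.8862

0.8862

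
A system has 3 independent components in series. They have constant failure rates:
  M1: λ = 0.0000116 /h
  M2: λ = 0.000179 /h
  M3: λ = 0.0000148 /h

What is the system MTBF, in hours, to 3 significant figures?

4870

Series of exponential components: λ_sys = Σ λ_i
λ_sys = 0.0000116 + 0.000179 + 0.0000148 = 2.0540e-04 /h
MTBF = 1 / λ_sys = 4870 h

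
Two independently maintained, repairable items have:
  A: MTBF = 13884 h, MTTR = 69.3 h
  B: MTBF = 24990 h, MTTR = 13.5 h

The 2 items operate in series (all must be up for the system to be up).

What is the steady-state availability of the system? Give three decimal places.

A(A) = MTBF/(MTBF+MTTR) = 13884/(13884+69.3) = 0.995033
A(B) = MTBF/(MTBF+MTTR) = 24990/(24990+13.5) = 0.999460
Series availability: 0.995033 × 0.999460 = 0.994

0.994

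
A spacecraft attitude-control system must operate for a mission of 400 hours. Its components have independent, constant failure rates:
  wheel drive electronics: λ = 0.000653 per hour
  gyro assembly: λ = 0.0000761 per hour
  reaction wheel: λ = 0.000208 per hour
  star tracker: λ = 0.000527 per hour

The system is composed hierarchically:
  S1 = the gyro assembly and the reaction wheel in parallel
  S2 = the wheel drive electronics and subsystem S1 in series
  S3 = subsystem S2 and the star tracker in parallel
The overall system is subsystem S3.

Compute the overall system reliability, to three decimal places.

R(wheel drive electronics) = exp(−0.000653 × 400) = 0.77013
R(gyro assembly) = exp(−0.0000761 × 400) = 0.97002
R(reaction wheel) = exp(−0.000208 × 400) = 0.92017
R(star tracker) = exp(−0.000527 × 400) = 0.80994
Parallel (gyro assembly and reaction wheel): 1 − (1 − 0.97002)(1 − 0.92017) = 0.99761
Series (wheel drive electronics and [0.99761]): 0.77013 × 0.99761 = 0.76829
Parallel ([0.76829] and star tracker): 1 − (1 − 0.76829)(1 − 0.80994) = 0.956

0.956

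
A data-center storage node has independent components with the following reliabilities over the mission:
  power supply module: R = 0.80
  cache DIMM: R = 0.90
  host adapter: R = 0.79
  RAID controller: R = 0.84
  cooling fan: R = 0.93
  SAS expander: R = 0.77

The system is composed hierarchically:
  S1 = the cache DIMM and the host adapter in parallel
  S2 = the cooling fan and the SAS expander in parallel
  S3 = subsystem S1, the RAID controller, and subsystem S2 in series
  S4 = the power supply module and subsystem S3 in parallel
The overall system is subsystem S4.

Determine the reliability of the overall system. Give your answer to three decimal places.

0.962

Parallel (cache DIMM and host adapter): 1 − (1 − 0.90000)(1 − 0.79000) = 0.97900
Parallel (cooling fan and SAS expander): 1 − (1 − 0.93000)(1 − 0.77000) = 0.98390
Series ([0.97900], RAID controller, and [0.98390]): 0.97900 × 0.84000 × 0.98390 = 0.80912
Parallel (power supply module and [0.80912]): 1 − (1 − 0.80000)(1 − 0.80912) = 0.962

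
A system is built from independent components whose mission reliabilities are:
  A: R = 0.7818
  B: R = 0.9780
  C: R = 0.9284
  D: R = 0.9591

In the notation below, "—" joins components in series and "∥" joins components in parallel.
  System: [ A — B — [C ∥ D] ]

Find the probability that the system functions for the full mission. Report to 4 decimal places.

Parallel (C and D): 1 − (1 − 0.928400)(1 − 0.959100) = 0.997072
Series (A, B, and [0.997072]): 0.781800 × 0.978000 × 0.997072 = 0.7624

0.7624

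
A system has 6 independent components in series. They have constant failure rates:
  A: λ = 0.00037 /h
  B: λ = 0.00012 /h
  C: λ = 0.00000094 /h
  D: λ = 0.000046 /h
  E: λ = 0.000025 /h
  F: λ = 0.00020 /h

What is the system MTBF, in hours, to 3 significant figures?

1310

Series of exponential components: λ_sys = Σ λ_i
λ_sys = 0.00037 + 0.00012 + 0.00000094 + 0.000046 + 0.000025 + 0.00020 = 7.6194e-04 /h
MTBF = 1 / λ_sys = 1310 h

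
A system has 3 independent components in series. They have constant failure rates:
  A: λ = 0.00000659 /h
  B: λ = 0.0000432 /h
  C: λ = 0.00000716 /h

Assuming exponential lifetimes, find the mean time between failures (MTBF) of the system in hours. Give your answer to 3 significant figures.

Series of exponential components: λ_sys = Σ λ_i
λ_sys = 0.00000659 + 0.0000432 + 0.00000716 = 5.6950e-05 /h
MTBF = 1 / λ_sys = 17600 h

17600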